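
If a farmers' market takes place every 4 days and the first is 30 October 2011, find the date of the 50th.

13 May 2012

The 50th occurrence is 49 intervals after the first: 49 × 4 = 196 days after 30 October 2011.
October has 31 days — 1 day to the end of October leaves 195.
November has 30 days (165 left).
December has 31 days (134 left).
January has 31 days (103 left).
February has 29 days (74 left).
March has 31 days (43 left).
April has 30 days (13 left).
13 days into May → 13 May 2012.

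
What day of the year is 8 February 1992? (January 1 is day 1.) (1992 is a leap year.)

39

Days in months before February: 31 = 31.
Plus 8 days into February → day 39.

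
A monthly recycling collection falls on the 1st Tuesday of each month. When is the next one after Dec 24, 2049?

Dec 2049 starts on a Wednesday, so its 1st Tuesday is Dec 7, 2049 (6 days in).
That is not after Dec 24, 2049, so look at Jan 2050.
Jan 2050 starts on a Saturday, so its 1st Tuesday is Jan 4, 2050 (3 days in).

Jan 4, 2050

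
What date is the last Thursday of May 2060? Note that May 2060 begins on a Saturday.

May 27, 2060

May 2060 begins on a Saturday, so the first Thursday is May 6 (5 days later).
May 2060 has 31 days. Adding weeks: 6, 13, 20, 27 — the last one ≤ 31 is the 27th.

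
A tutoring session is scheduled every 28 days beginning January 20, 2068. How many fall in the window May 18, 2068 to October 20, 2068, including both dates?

Occurrences land 28·i days after January 20, 2068 for i = 0, 1, 2, …
May 18, 2068 is 119 days after the start; 119 ÷ 28 = 4 remainder 7; since the remainder is 7, round up to i = 5. First occurrence in the window: #6 on June 8, 2068 (5×28 = 140 days in).
October 20, 2068 is 274 days after the start; 274 ÷ 28 = 9 remainder 22. Last occurrence in the window: #10 on September 28, 2068.
Occurrences #6 through #10: 5 in total.

5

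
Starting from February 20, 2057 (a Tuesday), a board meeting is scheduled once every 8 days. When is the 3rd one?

The 3rd occurrence is 2 intervals after the first: 2 × 8 = 16 days after February 20, 2057.
February has 28 days — 8 days to the end of February leaves 8.
8 days into March → March 8, 2057.

March 8, 2057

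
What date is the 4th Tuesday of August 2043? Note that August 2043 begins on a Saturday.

August 2043 begins on a Saturday, so the first Tuesday is August 4 (3 days later).
The 4th Tuesday is 3 weeks later: 4 + 21 = 25.

August 25, 2043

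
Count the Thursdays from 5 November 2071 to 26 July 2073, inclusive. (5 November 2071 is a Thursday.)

90

5 November 2071 is a Thursday; the first Thursday on or after it is 5 November 2071.
From 5 November 2071 to 26 July 2073: 56 + 366 + 207 = 629 days (rest of 2071, 2072, to 26 July 2073 in 2073).
629 ÷ 7 = 89 full weeks with remainder 6, so 89 more Thursdays after the first → 90.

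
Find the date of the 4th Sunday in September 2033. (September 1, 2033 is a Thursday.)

September 2033 begins on a Thursday, so the first Sunday is September 4 (3 days later).
The 4th Sunday is 3 weeks later: 4 + 21 = 25.

25 September 2033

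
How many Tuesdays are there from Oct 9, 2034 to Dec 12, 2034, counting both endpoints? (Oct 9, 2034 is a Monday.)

Oct 9, 2034 is a Monday; the first Tuesday on or after it is Oct 10, 2034 (1 day later).
From Oct 10, 2034 to Dec 12, 2034: 21 + 30 + 12 = 63 days (rest of Oct, Nov, Dec).
63 ÷ 7 = 9 full weeks with remainder 0, so 9 more Tuesdays after the first → 10.

10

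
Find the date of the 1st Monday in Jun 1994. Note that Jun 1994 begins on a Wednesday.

Jun 1994 begins on a Wednesday, so the first Monday is Jun 6 (5 days later).

Jun 6, 1994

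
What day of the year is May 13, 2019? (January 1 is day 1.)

Days in months before May: 31 + 28 + 31 + 30 = 120.
Plus 13 days into May → day 133.

133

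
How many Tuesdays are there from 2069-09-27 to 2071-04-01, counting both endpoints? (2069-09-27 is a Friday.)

2069-09-27 is a Friday; the first Tuesday on or after it is 2069-10-01 (4 days later).
From 2069-10-01 to 2071-04-01: 91 + 365 + 91 = 547 days (rest of 2069, 2070, to 2071-04-01 in 2071).
547 ÷ 7 = 78 full weeks with remainder 1, so 78 more Tuesdays after the first → 79.

79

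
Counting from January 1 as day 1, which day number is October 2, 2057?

Days in months before October: 31 + 28 + 31 + 30 + 31 + 30 + 31 + 31 + 30 = 273.
Plus 2 days into October → day 275.

275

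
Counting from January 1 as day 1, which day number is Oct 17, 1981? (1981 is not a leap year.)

Days in months before Oct: 31 + 28 + 31 + 30 + 31 + 30 + 31 + 31 + 30 = 273.
Plus 17 days into Oct → day 290.

290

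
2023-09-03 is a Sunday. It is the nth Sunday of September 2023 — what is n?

1st

Day 3 falls in week ⌈3/7⌉ of the month.
Days 1–7 hold the 1st Sunday, 8–14 the 2nd, 15–21 the 3rd, 22–28 the 4th, 29–31 the 5th.
3 is in the range for the 1st.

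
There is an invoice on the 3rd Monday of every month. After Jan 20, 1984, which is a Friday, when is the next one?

Feb 20, 1984

Jan 1984 starts on a Sunday; its first Monday is the 2nd, so the 3rd Monday is the 16th — Jan 16, 1984.
That is not after Jan 20, 1984, so look at Feb 1984.
Feb 1984 starts on a Wednesday; its first Monday is the 6th, so the 3rd Monday is the 20th — Feb 20, 1984.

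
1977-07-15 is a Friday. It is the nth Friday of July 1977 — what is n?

3rd

Day 15 falls in week ⌈15/7⌉ of the month.
Days 1–7 hold the 1st Friday, 8–14 the 2nd, 15–21 the 3rd, 22–28 the 4th, 29–31 the 5th.
15 is in the range for the 3rd.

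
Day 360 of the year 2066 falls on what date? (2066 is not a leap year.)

January has 31 days (360 − 31 = 329 remain).
February has 28 days (329 − 28 = 301 remain).
March has 31 days (301 − 31 = 270 remain).
April has 30 days (270 − 30 = 240 remain).
May has 31 days (240 − 31 = 209 remain).
June has 30 days (209 − 30 = 179 remain).
July has 31 days (179 − 31 = 148 remain).
August has 31 days (148 − 31 = 117 remain).
September has 30 days (117 − 30 = 87 remain).
October has 31 days (87 − 31 = 56 remain).
November has 30 days (56 − 30 = 26 remain).
26 into December → December 26.

December 26, 2066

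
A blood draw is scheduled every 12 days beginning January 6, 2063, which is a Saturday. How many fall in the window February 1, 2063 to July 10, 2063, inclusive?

Occurrences land 12·i days after January 6, 2063 for i = 0, 1, 2, …
February 1, 2063 is 26 days after the start; 26 ÷ 12 = 2 remainder 2; since the remainder is 2, round up to i = 3. First occurrence in the window: #4 on February 11, 2063 (3×12 = 36 days in).
July 10, 2063 is 185 days after the start; 185 ÷ 12 = 15 remainder 5. Last occurrence in the window: #16 on July 5, 2063.
Occurrences #4 through #16: 13 in total.

13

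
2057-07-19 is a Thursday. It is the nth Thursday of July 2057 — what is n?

Day 19 falls in week ⌈19/7⌉ of the month.
Days 1–7 hold the 1st Thursday, 8–14 the 2nd, 15–21 the 3rd, 22–28 the 4th, 29–31 the 5th.
19 is in the range for the 3rd.

3rd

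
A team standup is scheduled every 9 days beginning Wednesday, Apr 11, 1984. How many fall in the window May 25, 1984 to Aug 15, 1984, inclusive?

Occurrences land 9·i days after Apr 11, 1984 for i = 0, 1, 2, …
May 25, 1984 is 44 days after the start; 44 ÷ 9 = 4 remainder 8; since the remainder is 8, round up to i = 5. First occurrence in the window: #6 on May 26, 1984 (5×9 = 45 days in).
Aug 15, 1984 is 126 days after the start; 126 ÷ 9 = 14 remainder 0. Last occurrence in the window: #15 on Aug 15, 1984.
Occurrences #6 through #15: 10 in total.

10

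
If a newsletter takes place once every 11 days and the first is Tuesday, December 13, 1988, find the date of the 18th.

June 18, 1989

The 18th occurrence is 17 intervals after the first: 17 × 11 = 187 days after December 13, 1988.
December has 31 days — 18 days to the end of December leaves 169.
January has 31 days (138 left).
February has 28 days (110 left).
March has 31 days (79 left).
April has 30 days (49 left).
May has 31 days (18 left).
18 days into June → June 18, 1989.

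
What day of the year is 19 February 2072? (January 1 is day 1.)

50

Days in months before February: 31 = 31.
Plus 19 days into February → day 50.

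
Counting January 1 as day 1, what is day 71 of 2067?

Mar 12, 2067

Jan has 31 days (71 − 31 = 40 remain).
Feb has 28 days (40 − 28 = 12 remain).
12 into Mar → Mar 12.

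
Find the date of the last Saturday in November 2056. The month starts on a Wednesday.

November 2056 begins on a Wednesday, so the first Saturday is November 4 (3 days later).
November 2056 has 30 days. Adding weeks: 4, 11, 18, 25 — the last one ≤ 30 is the 25th.

25 November 2056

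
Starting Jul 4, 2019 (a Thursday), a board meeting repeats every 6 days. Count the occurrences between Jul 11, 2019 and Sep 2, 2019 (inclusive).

9

Occurrences land 6·i days after Jul 4, 2019 for i = 0, 1, 2, …
Jul 11, 2019 is 7 days after the start; 7 ÷ 6 = 1 remainder 1; since the remainder is 1, round up to i = 2. First occurrence in the window: #3 on Jul 16, 2019 (2×6 = 12 days in).
Sep 2, 2019 is 60 days after the start; 60 ÷ 6 = 10 remainder 0. Last occurrence in the window: #11 on Sep 2, 2019.
Occurrences #3 through #11: 9 in total.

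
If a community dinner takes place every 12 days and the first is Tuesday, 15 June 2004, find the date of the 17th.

24 December 2004

The 17th occurrence is 16 intervals after the first: 16 × 12 = 192 days after 15 June 2004.
June has 30 days — 15 days to the end of June leaves 177.
July has 31 days (146 left).
August has 31 days (115 left).
September has 30 days (85 left).
October has 31 days (54 left).
November has 30 days (24 left).
24 days into December → 24 December 2004.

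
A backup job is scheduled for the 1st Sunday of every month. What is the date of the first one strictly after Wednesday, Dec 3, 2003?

Dec 2003 starts on a Monday, so its 1st Sunday is Dec 7, 2003 (6 days in).
Dec 7, 2003 is after Dec 3, 2003, so that is the next one.

Dec 7, 2003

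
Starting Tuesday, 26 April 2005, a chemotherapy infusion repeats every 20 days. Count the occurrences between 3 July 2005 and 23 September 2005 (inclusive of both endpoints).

Occurrences land 20·i days after 26 April 2005 for i = 0, 1, 2, …
3 July 2005 is 68 days after the start; 68 ÷ 20 = 3 remainder 8; since the remainder is 8, round up to i = 4. First occurrence in the window: #5 on 15 July 2005 (4×20 = 80 days in).
23 September 2005 is 150 days after the start; 150 ÷ 20 = 7 remainder 10. Last occurrence in the window: #8 on 13 September 2005.
Occurrences #5 through #8: 4 in total.

4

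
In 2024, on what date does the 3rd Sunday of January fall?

2024-01-21

January 2024 begins on a Monday, so the first Sunday is January 7 (6 days later).
The 3rd Sunday is 2 weeks later: 7 + 14 = 21.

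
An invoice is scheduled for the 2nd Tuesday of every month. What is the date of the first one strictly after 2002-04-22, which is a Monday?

2002-05-14

April 2002 starts on a Monday; its first Tuesday is the 2nd, so the 2nd Tuesday is the 9th — 2002-04-09.
That is not after 2002-04-22, so look at May 2002.
May 2002 starts on a Wednesday; its first Tuesday is the 7th, so the 2nd Tuesday is the 14th — 2002-05-14.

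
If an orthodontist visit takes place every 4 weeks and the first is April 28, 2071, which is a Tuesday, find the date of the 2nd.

The 2nd occurrence is 1 interval after the first: 1 × 28 = 28 days after April 28, 2071.
April has 30 days — 2 days to the end of April leaves 26.
26 days into May → May 26, 2071.

May 26, 2071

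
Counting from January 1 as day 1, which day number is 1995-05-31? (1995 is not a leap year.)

Days in months before May: 31 + 28 + 31 + 30 = 120.
Plus 31 days into May → day 151.

151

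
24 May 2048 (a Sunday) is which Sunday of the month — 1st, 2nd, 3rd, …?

Day 24 falls in week ⌈24/7⌉ of the month.
Days 1–7 hold the 1st Sunday, 8–14 the 2nd, 15–21 the 3rd, 22–28 the 4th, 29–31 the 5th.
24 is in the range for the 4th.

4th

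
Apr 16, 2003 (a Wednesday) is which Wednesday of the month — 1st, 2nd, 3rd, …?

3rd

Day 16 falls in week ⌈16/7⌉ of the month.
Days 1–7 hold the 1st Wednesday, 8–14 the 2nd, 15–21 the 3rd, 22–28 the 4th, 29–31 the 5th.
16 is in the range for the 3rd.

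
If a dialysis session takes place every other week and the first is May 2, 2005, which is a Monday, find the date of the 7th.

The 7th occurrence is 6 intervals after the first: 6 × 14 = 84 days after May 2, 2005.
May has 31 days — 29 days to the end of May leaves 55.
June has 30 days (25 left).
25 days into July → July 25, 2005.

July 25, 2005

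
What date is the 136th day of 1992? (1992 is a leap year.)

January has 31 days (136 − 31 = 105 remain).
February has 29 days (105 − 29 = 76 remain).
March has 31 days (76 − 31 = 45 remain).
April has 30 days (45 − 30 = 15 remain).
15 into May → May 15.

15 May 1992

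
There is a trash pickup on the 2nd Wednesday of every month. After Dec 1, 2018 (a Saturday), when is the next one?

Dec 2018 starts on a Saturday; its first Wednesday is the 5th, so the 2nd Wednesday is the 12th — Dec 12, 2018.
Dec 12, 2018 is after Dec 1, 2018, so that is the next one.

Dec 12, 2018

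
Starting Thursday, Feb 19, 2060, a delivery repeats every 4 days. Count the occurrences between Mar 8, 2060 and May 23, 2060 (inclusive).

Occurrences land 4·i days after Feb 19, 2060 for i = 0, 1, 2, …
Mar 8, 2060 is 18 days after the start; 18 ÷ 4 = 4 remainder 2; since the remainder is 2, round up to i = 5. First occurrence in the window: #6 on Mar 10, 2060 (5×4 = 20 days in).
May 23, 2060 is 94 days after the start; 94 ÷ 4 = 23 remainder 2. Last occurrence in the window: #24 on May 21, 2060.
Occurrences #6 through #24: 19 in total.

19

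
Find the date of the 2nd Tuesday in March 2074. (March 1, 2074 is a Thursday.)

March 2074 begins on a Thursday, so the first Tuesday is March 6 (5 days later).
The 2nd Tuesday is 1 weeks later: 6 + 7 = 13.

March 13, 2074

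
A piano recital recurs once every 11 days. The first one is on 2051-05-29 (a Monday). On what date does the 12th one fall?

2051-09-27

The 12th occurrence is 11 intervals after the first: 11 × 11 = 121 days after 2051-05-29.
May has 31 days — 2 days to the end of May leaves 119.
June has 30 days (89 left).
July has 31 days (58 left).
August has 31 days (27 left).
27 days into September → 2051-09-27.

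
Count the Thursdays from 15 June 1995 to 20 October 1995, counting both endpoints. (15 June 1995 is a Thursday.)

19

15 June 1995 is a Thursday; the first Thursday on or after it is 15 June 1995.
From 15 June 1995 to 20 October 1995: 15 + 31 + 31 + 30 + 20 = 127 days (rest of June, July, August, September, October).
127 ÷ 7 = 18 full weeks with remainder 1, so 18 more Thursdays after the first → 19.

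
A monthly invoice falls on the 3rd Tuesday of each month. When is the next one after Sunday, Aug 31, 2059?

Sep 16, 2059

Aug 2059 starts on a Friday; its first Tuesday is the 5th, so the 3rd Tuesday is the 19th — Aug 19, 2059.
That is not after Aug 31, 2059, so look at Sep 2059.
Sep 2059 starts on a Monday; its first Tuesday is the 2nd, so the 3rd Tuesday is the 16th — Sep 16, 2059.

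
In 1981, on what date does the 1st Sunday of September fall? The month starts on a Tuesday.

1981-09-06

September 1981 begins on a Tuesday, so the first Sunday is September 6 (5 days later).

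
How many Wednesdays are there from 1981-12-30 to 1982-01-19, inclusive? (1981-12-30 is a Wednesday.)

3

1981-12-30 is a Wednesday; the first Wednesday on or after it is 1981-12-30.
From 1981-12-30 to 1982-01-19: 1 + 19 = 20 days (rest of December, January).
20 ÷ 7 = 2 full weeks with remainder 6, so 2 more Wednesdays after the first → 3.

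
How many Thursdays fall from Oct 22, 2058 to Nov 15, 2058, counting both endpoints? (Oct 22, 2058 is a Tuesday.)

Oct 22, 2058 is a Tuesday; the first Thursday on or after it is Oct 24, 2058 (2 days later).
From Oct 24, 2058 to Nov 15, 2058: 7 + 15 = 22 days (rest of Oct, Nov).
22 ÷ 7 = 3 full weeks with remainder 1, so 3 more Thursdays after the first → 4.

4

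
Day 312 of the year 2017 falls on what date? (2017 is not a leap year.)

January has 31 days (312 − 31 = 281 remain).
February has 28 days (281 − 28 = 253 remain).
March has 31 days (253 − 31 = 222 remain).
April has 30 days (222 − 30 = 192 remain).
May has 31 days (192 − 31 = 161 remain).
June has 30 days (161 − 30 = 131 remain).
July has 31 days (131 − 31 = 100 remain).
August has 31 days (100 − 31 = 69 remain).
September has 30 days (69 − 30 = 39 remain).
October has 31 days (39 − 31 = 8 remain).
8 into November → November 8.

November 8, 2017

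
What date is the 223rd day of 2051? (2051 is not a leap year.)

August 11, 2051

January has 31 days (223 − 31 = 192 remain).
February has 28 days (192 − 28 = 164 remain).
March has 31 days (164 − 31 = 133 remain).
April has 30 days (133 − 30 = 103 remain).
May has 31 days (103 − 31 = 72 remain).
June has 30 days (72 − 30 = 42 remain).
July has 31 days (42 − 31 = 11 remain).
11 into August → August 11.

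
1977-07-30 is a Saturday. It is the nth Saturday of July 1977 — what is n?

Day 30 falls in week ⌈30/7⌉ of the month.
Days 1–7 hold the 1st Saturday, 8–14 the 2nd, 15–21 the 3rd, 22–28 the 4th, 29–31 the 5th.
30 is in the range for the 5th.

5th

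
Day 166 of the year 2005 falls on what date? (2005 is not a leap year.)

June 15, 2005

January has 31 days (166 − 31 = 135 remain).
February has 28 days (135 − 28 = 107 remain).
March has 31 days (107 − 31 = 76 remain).
April has 30 days (76 − 30 = 46 remain).
May has 31 days (46 − 31 = 15 remain).
15 into June → June 15.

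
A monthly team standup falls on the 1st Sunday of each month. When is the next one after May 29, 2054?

May 2054 starts on a Friday, so its 1st Sunday is May 3, 2054 (2 days in).
That is not after May 29, 2054, so look at June 2054.
June 2054 starts on a Monday, so its 1st Sunday is June 7, 2054 (6 days in).

June 7, 2054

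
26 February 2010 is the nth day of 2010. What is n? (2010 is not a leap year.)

57

Days in months before February: 31 = 31.
Plus 26 days into February → day 57.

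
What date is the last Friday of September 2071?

25 September 2071

The first Friday of September 2071 is September 4.
September 2071 has 30 days. Adding weeks: 4, 11, 18, 25 — the last one ≤ 30 is the 25th.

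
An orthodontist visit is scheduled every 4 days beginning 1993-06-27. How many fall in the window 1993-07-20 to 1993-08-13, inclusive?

6

Occurrences land 4·i days after 1993-06-27 for i = 0, 1, 2, …
1993-07-20 is 23 days after the start; 23 ÷ 4 = 5 remainder 3; since the remainder is 3, round up to i = 6. First occurrence in the window: #7 on 1993-07-21 (6×4 = 24 days in).
1993-08-13 is 47 days after the start; 47 ÷ 4 = 11 remainder 3. Last occurrence in the window: #12 on 1993-08-10.
Occurrences #7 through #12: 6 in total.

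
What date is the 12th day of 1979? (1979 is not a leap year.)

12 into January → January 12.

January 12, 1979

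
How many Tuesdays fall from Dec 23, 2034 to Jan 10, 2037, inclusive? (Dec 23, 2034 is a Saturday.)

Dec 23, 2034 is a Saturday; the first Tuesday on or after it is Dec 26, 2034 (3 days later).
From Dec 26, 2034 to Jan 10, 2037: 5 + 365 + 366 + 10 = 746 days (rest of 2034, 2035, 2036, to Jan 10, 2037 in 2037).
746 ÷ 7 = 106 full weeks with remainder 4, so 106 more Tuesdays after the first → 107.

107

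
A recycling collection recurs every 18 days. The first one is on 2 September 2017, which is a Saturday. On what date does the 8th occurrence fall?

The 8th occurrence is 7 intervals after the first: 7 × 18 = 126 days after 2 September 2017.
September has 30 days — 28 days to the end of September leaves 98.
October has 31 days (67 left).
November has 30 days (37 left).
December has 31 days (6 left).
6 days into January → 6 January 2018.

6 January 2018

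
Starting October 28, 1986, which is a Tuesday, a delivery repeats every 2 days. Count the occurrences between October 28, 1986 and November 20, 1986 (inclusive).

12

Occurrences land 2·i days after October 28, 1986 for i = 0, 1, 2, …
The window opens on the start date, so the first occurrence inside is #1 on October 28, 1986.
November 20, 1986 is 23 days after the start; 23 ÷ 2 = 11 remainder 1. Last occurrence in the window: #12 on November 19, 1986.
Occurrences #1 through #12: 12 in total.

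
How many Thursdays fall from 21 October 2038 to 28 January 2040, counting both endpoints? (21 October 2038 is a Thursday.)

67

21 October 2038 is a Thursday; the first Thursday on or after it is 21 October 2038.
From 21 October 2038 to 28 January 2040: 71 + 365 + 28 = 464 days (rest of 2038, 2039, to 28 January 2040 in 2040).
464 ÷ 7 = 66 full weeks with remainder 2, so 66 more Thursdays after the first → 67.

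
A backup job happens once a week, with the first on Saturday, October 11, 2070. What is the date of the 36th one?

The 36th occurrence is 35 intervals after the first: 35 × 7 = 245 days after October 11, 2070.
October has 31 days — 20 days to the end of October leaves 225.
November has 30 days (195 left).
December has 31 days (164 left).
January has 31 days (133 left).
February has 28 days (105 left).
March has 31 days (74 left).
April has 30 days (44 left).
May has 31 days (13 left).
13 days into June → June 13, 2071.

June 13, 2071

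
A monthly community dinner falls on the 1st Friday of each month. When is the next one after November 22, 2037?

November 2037 starts on a Sunday, so its 1st Friday is November 6, 2037 (5 days in).
That is not after November 22, 2037, so look at December 2037.
December 2037 starts on a Tuesday, so its 1st Friday is December 4, 2037 (3 days in).

December 4, 2037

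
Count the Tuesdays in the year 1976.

52

Jan 1, 1976 is a Thursday; the first Tuesday on or after it is Jan 6, 1976 (5 days later).
From Jan 6, 1976 to Dec 31, 1976: 25 + 29 + 31 + 30 + 31 + 30 + 31 + 31 + 30 + 31 + 30 + 31 = 360 days (rest of Jan, Feb, Mar, Apr, May, Jun, Jul, Aug, Sep, Oct, Nov, Dec).
360 ÷ 7 = 51 full weeks with remainder 3, so 51 more Tuesdays after the first → 52.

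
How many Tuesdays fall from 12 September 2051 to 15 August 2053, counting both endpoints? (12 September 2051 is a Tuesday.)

101

12 September 2051 is a Tuesday; the first Tuesday on or after it is 12 September 2051.
From 12 September 2051 to 15 August 2053: 110 + 366 + 227 = 703 days (rest of 2051, 2052, to 15 August 2053 in 2053).
703 ÷ 7 = 100 full weeks with remainder 3, so 100 more Tuesdays after the first → 101.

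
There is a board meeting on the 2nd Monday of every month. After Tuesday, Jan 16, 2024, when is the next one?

Jan 2024 starts on a Monday; its first Monday is the 1st, so the 2nd Monday is the 8th — Jan 8, 2024.
That is not after Jan 16, 2024, so look at Feb 2024.
Feb 2024 starts on a Thursday; its first Monday is the 5th, so the 2nd Monday is the 12th — Feb 12, 2024.

Feb 12, 2024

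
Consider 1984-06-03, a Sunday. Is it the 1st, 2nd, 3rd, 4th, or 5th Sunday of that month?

1st

Day 3 falls in week ⌈3/7⌉ of the month.
Days 1–7 hold the 1st Sunday, 8–14 the 2nd, 15–21 the 3rd, 22–28 the 4th, 29–31 the 5th.
3 is in the range for the 1st.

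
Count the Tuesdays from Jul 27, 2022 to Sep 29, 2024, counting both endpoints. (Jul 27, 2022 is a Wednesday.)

Jul 27, 2022 is a Wednesday; the first Tuesday on or after it is Aug 2, 2022 (6 days later).
From Aug 2, 2022 to Sep 29, 2024: 151 + 365 + 273 = 789 days (rest of 2022, 2023, to Sep 29, 2024 in 2024).
789 ÷ 7 = 112 full weeks with remainder 5, so 112 more Tuesdays after the first → 113.

113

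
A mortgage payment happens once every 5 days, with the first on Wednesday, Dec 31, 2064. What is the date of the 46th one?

Aug 13, 2065

The 46th occurrence is 45 intervals after the first: 45 × 5 = 225 days after Dec 31, 2064.
Dec has 31 days — 0 days to the end of Dec leaves 225.
Jan has 31 days (194 left).
Feb has 28 days (166 left).
Mar has 31 days (135 left).
Apr has 30 days (105 left).
May has 31 days (74 left).
Jun has 30 days (44 left).
Jul has 31 days (13 left).
13 days into Aug → Aug 13, 2065.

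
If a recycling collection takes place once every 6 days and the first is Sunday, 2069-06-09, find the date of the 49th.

2070-03-24

The 49th occurrence is 48 intervals after the first: 48 × 6 = 288 days after 2069-06-09.
June has 30 days — 21 days to the end of June leaves 267.
July has 31 days (236 left).
August has 31 days (205 left).
September has 30 days (175 left).
October has 31 days (144 left).
November has 30 days (114 left).
December has 31 days (83 left).
January has 31 days (52 left).
February has 28 days (24 left).
24 days into March → 2070-03-24.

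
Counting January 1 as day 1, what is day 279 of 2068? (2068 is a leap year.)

October 5, 2068

January has 31 days (279 − 31 = 248 remain).
February has 29 days (248 − 29 = 219 remain).
March has 31 days (219 − 31 = 188 remain).
April has 30 days (188 − 30 = 158 remain).
May has 31 days (158 − 31 = 127 remain).
June has 30 days (127 − 30 = 97 remain).
July has 31 days (97 − 31 = 66 remain).
August has 31 days (66 − 31 = 35 remain).
September has 30 days (35 − 30 = 5 remain).
5 into October → October 5.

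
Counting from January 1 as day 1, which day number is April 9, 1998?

99

Days in months before April: 31 + 28 + 31 = 90.
Plus 9 days into April → day 99.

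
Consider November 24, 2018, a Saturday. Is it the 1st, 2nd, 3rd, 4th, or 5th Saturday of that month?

4th

Day 24 falls in week ⌈24/7⌉ of the month.
Days 1–7 hold the 1st Saturday, 8–14 the 2nd, 15–21 the 3rd, 22–28 the 4th, 29–31 the 5th.
24 is in the range for the 4th.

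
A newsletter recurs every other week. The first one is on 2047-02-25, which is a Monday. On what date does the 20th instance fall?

The 20th occurrence is 19 intervals after the first: 19 × 14 = 266 days after 2047-02-25.
February has 28 days — 3 days to the end of February leaves 263.
March has 31 days (232 left).
April has 30 days (202 left).
May has 31 days (171 left).
June has 30 days (141 left).
July has 31 days (110 left).
August has 31 days (79 left).
September has 30 days (49 left).
October has 31 days (18 left).
18 days into November → 2047-11-18.

2047-11-18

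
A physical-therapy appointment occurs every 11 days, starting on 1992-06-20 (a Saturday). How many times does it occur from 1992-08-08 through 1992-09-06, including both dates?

Occurrences land 11·i days after 1992-06-20 for i = 0, 1, 2, …
1992-08-08 is 49 days after the start; 49 ÷ 11 = 4 remainder 5; since the remainder is 5, round up to i = 5. First occurrence in the window: #6 on 1992-08-14 (5×11 = 55 days in).
1992-09-06 is 78 days after the start; 78 ÷ 11 = 7 remainder 1. Last occurrence in the window: #8 on 1992-09-05.
Occurrences #6 through #8: 3 in total.

3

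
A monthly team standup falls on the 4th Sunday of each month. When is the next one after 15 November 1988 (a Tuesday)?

27 November 1988

November 1988 starts on a Tuesday; its first Sunday is the 6th, so the 4th Sunday is the 27th — 27 November 1988.
27 November 1988 is after 15 November 1988, so that is the next one.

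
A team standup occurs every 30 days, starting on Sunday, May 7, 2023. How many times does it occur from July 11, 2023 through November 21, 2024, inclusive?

Occurrences land 30·i days after May 7, 2023 for i = 0, 1, 2, …
July 11, 2023 is 65 days after the start; 65 ÷ 30 = 2 remainder 5; since the remainder is 5, round up to i = 3. First occurrence in the window: #4 on August 5, 2023 (3×30 = 90 days in).
November 21, 2024 is 564 days after the start; 564 ÷ 30 = 18 remainder 24. Last occurrence in the window: #19 on October 28, 2024.
Occurrences #4 through #19: 16 in total.

16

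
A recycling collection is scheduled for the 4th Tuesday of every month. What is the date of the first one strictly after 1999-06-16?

1999-06-22

June 1999 starts on a Tuesday; its first Tuesday is the 1st, so the 4th Tuesday is the 22nd — 1999-06-22.
1999-06-22 is after 1999-06-16, so that is the next one.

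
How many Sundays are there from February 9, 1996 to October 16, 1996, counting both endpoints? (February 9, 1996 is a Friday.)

36

February 9, 1996 is a Friday; the first Sunday on or after it is February 11, 1996 (2 days later).
From February 11, 1996 to October 16, 1996: 18 + 31 + 30 + 31 + 30 + 31 + 31 + 30 + 16 = 248 days (rest of February, March, April, May, June, July, August, September, October).
248 ÷ 7 = 35 full weeks with remainder 3, so 35 more Sundays after the first → 36.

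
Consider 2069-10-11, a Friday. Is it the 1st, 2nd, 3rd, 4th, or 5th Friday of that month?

Day 11 falls in week ⌈11/7⌉ of the month.
Days 1–7 hold the 1st Friday, 8–14 the 2nd, 15–21 the 3rd, 22–28 the 4th, 29–31 the 5th.
11 is in the range for the 2nd.

2nd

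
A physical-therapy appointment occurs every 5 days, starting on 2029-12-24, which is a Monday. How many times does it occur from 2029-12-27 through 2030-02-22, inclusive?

12

Occurrences land 5·i days after 2029-12-24 for i = 0, 1, 2, …
2029-12-27 is 3 days after the start; 3 ÷ 5 = 0 remainder 3; since the remainder is 3, round up to i = 1. First occurrence in the window: #2 on 2029-12-29 (1×5 = 5 days in).
2030-02-22 is 60 days after the start; 60 ÷ 5 = 12 remainder 0. Last occurrence in the window: #13 on 2030-02-22.
Occurrences #2 through #13: 12 in total.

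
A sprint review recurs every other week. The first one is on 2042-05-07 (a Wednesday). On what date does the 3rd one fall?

2042-06-04

The 3rd occurrence is 2 intervals after the first: 2 × 14 = 28 days after 2042-05-07.
May has 31 days — 24 days to the end of May leaves 4.
4 days into June → 2042-06-04.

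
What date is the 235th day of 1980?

August 22, 1980

January has 31 days (235 − 31 = 204 remain).
February has 29 days (204 − 29 = 175 remain).
March has 31 days (175 − 31 = 144 remain).
April has 30 days (144 − 30 = 114 remain).
May has 31 days (114 − 31 = 83 remain).
June has 30 days (83 − 30 = 53 remain).
July has 31 days (53 − 31 = 22 remain).
22 into August → August 22.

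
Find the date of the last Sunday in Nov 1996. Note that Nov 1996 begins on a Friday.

Nov 24, 1996

Nov 1996 begins on a Friday, so the first Sunday is Nov 3 (2 days later).
Nov 1996 has 30 days. Adding weeks: 3, 10, 17, 24 — the last one ≤ 30 is the 24th.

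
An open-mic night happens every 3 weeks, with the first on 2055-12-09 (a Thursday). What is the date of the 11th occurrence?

2056-07-06

The 11th occurrence is 10 intervals after the first: 10 × 21 = 210 days after 2055-12-09.
December has 31 days — 22 days to the end of December leaves 188.
January has 31 days (157 left).
February has 29 days (128 left).
March has 31 days (97 left).
April has 30 days (67 left).
May has 31 days (36 left).
June has 30 days (6 left).
6 days into July → 2056-07-06.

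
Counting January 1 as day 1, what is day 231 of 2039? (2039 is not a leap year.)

August 19, 2039

January has 31 days (231 − 31 = 200 remain).
February has 28 days (200 − 28 = 172 remain).
March has 31 days (172 − 31 = 141 remain).
April has 30 days (141 − 30 = 111 remain).
May has 31 days (111 − 31 = 80 remain).
June has 30 days (80 − 30 = 50 remain).
July has 31 days (50 − 31 = 19 remain).
19 into August → August 19.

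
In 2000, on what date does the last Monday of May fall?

The first Monday of May 2000 is May 1.
May 2000 has 31 days. Adding weeks: 1, 8, 15, 22, 29 — the last one ≤ 31 is the 29th.

May 29, 2000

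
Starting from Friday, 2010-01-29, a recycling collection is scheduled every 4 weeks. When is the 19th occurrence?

2011-06-17

The 19th occurrence is 18 intervals after the first: 18 × 28 = 504 days after 2010-01-29.
January has 31 days — 2 days to the end of January leaves 502.
From end of January to end of 2010 is 334 days (168 left).
January has 31 days (137 left).
February has 28 days (109 left).
March has 31 days (78 left).
April has 30 days (48 left).
May has 31 days (17 left).
17 days into June → 2011-06-17.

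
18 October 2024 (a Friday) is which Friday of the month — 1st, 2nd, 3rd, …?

Day 18 falls in week ⌈18/7⌉ of the month.
Days 1–7 hold the 1st Friday, 8–14 the 2nd, 15–21 the 3rd, 22–28 the 4th, 29–31 the 5th.
18 is in the range for the 3rd.

3rd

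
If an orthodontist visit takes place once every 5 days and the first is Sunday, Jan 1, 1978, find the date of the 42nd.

Jul 25, 1978

The 42nd occurrence is 41 intervals after the first: 41 × 5 = 205 days after Jan 1, 1978.
Jan has 31 days — 30 days to the end of Jan leaves 175.
Feb has 28 days (147 left).
Mar has 31 days (116 left).
Apr has 30 days (86 left).
May has 31 days (55 left).
Jun has 30 days (25 left).
25 days into Jul → Jul 25, 1978.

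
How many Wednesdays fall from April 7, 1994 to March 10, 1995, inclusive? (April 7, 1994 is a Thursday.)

April 7, 1994 is a Thursday; the first Wednesday on or after it is April 13, 1994 (6 days later).
From April 13, 1994 to March 10, 1995: 262 + 69 = 331 days (rest of 1994, to March 10, 1995 in 1995).
331 ÷ 7 = 47 full weeks with remainder 2, so 47 more Wednesdays after the first → 48.

48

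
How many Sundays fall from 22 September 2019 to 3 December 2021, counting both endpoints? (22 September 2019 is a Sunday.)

22 September 2019 is a Sunday; the first Sunday on or after it is 22 September 2019.
From 22 September 2019 to 3 December 2021: 100 + 366 + 337 = 803 days (rest of 2019, 2020, to 3 December 2021 in 2021).
803 ÷ 7 = 114 full weeks with remainder 5, so 114 more Sundays after the first → 115.

115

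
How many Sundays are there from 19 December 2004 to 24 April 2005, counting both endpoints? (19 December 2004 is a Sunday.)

19 December 2004 is a Sunday; the first Sunday on or after it is 19 December 2004.
From 19 December 2004 to 24 April 2005: 12 + 31 + 28 + 31 + 24 = 126 days (rest of December, January, February, March, April).
126 ÷ 7 = 18 full weeks with remainder 0, so 18 more Sundays after the first → 19.

19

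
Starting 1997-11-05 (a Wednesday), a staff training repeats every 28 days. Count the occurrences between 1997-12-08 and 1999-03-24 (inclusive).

Occurrences land 28·i days after 1997-11-05 for i = 0, 1, 2, …
1997-12-08 is 33 days after the start; 33 ÷ 28 = 1 remainder 5; since the remainder is 5, round up to i = 2. First occurrence in the window: #3 on 1997-12-31 (2×28 = 56 days in).
1999-03-24 is 504 days after the start; 504 ÷ 28 = 18 remainder 0. Last occurrence in the window: #19 on 1999-03-24.
Occurrences #3 through #19: 17 in total.

17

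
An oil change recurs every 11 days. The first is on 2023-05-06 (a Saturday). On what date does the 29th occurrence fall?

The 29th occurrence is 28 intervals after the first: 28 × 11 = 308 days after 2023-05-06.
May has 31 days — 25 days to the end of May leaves 283.
June has 30 days (253 left).
July has 31 days (222 left).
August has 31 days (191 left).
September has 30 days (161 left).
October has 31 days (130 left).
November has 30 days (100 left).
December has 31 days (69 left).
January has 31 days (38 left).
February has 29 days (9 left).
9 days into March → 2024-03-09.

2024-03-09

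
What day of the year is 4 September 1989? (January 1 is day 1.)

247

Days in months before September: 31 + 28 + 31 + 30 + 31 + 30 + 31 + 31 = 243.
Plus 4 days into September → day 247.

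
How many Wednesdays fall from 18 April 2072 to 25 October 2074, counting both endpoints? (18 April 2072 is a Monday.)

132

18 April 2072 is a Monday; the first Wednesday on or after it is 20 April 2072 (2 days later).
From 20 April 2072 to 25 October 2074: 255 + 365 + 298 = 918 days (rest of 2072, 2073, to 25 October 2074 in 2074).
918 ÷ 7 = 131 full weeks with remainder 1, so 131 more Wednesdays after the first → 132.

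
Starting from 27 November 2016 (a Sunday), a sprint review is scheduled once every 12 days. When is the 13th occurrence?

The 13th occurrence is 12 intervals after the first: 12 × 12 = 144 days after 27 November 2016.
November has 30 days — 3 days to the end of November leaves 141.
December has 31 days (110 left).
January has 31 days (79 left).
February has 28 days (51 left).
March has 31 days (20 left).
20 days into April → 20 April 2017.

20 April 2017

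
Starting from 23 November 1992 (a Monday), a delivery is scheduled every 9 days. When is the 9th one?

3 February 1993

The 9th occurrence is 8 intervals after the first: 8 × 9 = 72 days after 23 November 1992.
November has 30 days — 7 days to the end of November leaves 65.
December has 31 days (34 left).
January has 31 days (3 left).
3 days into February → 3 February 1993.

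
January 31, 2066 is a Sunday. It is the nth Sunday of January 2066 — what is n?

5th

Day 31 falls in week ⌈31/7⌉ of the month.
Days 1–7 hold the 1st Sunday, 8–14 the 2nd, 15–21 the 3rd, 22–28 the 4th, 29–31 the 5th.
31 is in the range for the 5th.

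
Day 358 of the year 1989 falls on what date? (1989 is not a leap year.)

1989-12-24

January has 31 days (358 − 31 = 327 remain).
February has 28 days (327 − 28 = 299 remain).
March has 31 days (299 − 31 = 268 remain).
April has 30 days (268 − 30 = 238 remain).
May has 31 days (238 − 31 = 207 remain).
June has 30 days (207 − 30 = 177 remain).
July has 31 days (177 − 31 = 146 remain).
August has 31 days (146 − 31 = 115 remain).
September has 30 days (115 − 30 = 85 remain).
October has 31 days (85 − 31 = 54 remain).
November has 30 days (54 − 30 = 24 remain).
24 into December → December 24.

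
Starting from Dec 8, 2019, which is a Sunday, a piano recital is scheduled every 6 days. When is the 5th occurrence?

The 5th occurrence is 4 intervals after the first: 4 × 6 = 24 days after Dec 8, 2019.
Dec has 31 days — 23 days to the end of Dec leaves 1.
1 day into Jan → Jan 1, 2020.

Jan 1, 2020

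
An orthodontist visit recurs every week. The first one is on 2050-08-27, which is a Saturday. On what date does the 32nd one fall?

The 32nd occurrence is 31 intervals after the first: 31 × 7 = 217 days after 2050-08-27.
August has 31 days — 4 days to the end of August leaves 213.
September has 30 days (183 left).
October has 31 days (152 left).
November has 30 days (122 left).
December has 31 days (91 left).
January has 31 days (60 left).
February has 28 days (32 left).
March has 31 days (1 left).
1 day into April → 2051-04-01.

2051-04-01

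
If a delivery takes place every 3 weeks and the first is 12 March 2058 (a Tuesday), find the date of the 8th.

The 8th occurrence is 7 intervals after the first: 7 × 21 = 147 days after 12 March 2058.
March has 31 days — 19 days to the end of March leaves 128.
April has 30 days (98 left).
May has 31 days (67 left).
June has 30 days (37 left).
July has 31 days (6 left).
6 days into August → 6 August 2058.

6 August 2058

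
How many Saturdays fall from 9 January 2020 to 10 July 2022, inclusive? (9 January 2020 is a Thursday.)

9 January 2020 is a Thursday; the first Saturday on or after it is 11 January 2020 (2 days later).
From 11 January 2020 to 10 July 2022: 355 + 365 + 191 = 911 days (rest of 2020, 2021, to 10 July 2022 in 2022).
911 ÷ 7 = 130 full weeks with remainder 1, so 130 more Saturdays after the first → 131.

131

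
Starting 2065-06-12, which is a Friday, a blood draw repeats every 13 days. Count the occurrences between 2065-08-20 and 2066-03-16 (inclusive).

16

Occurrences land 13·i days after 2065-06-12 for i = 0, 1, 2, …
2065-08-20 is 69 days after the start; 69 ÷ 13 = 5 remainder 4; since the remainder is 4, round up to i = 6. First occurrence in the window: #7 on 2065-08-29 (6×13 = 78 days in).
2066-03-16 is 277 days after the start; 277 ÷ 13 = 21 remainder 4. Last occurrence in the window: #22 on 2066-03-12.
Occurrences #7 through #22: 16 in total.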